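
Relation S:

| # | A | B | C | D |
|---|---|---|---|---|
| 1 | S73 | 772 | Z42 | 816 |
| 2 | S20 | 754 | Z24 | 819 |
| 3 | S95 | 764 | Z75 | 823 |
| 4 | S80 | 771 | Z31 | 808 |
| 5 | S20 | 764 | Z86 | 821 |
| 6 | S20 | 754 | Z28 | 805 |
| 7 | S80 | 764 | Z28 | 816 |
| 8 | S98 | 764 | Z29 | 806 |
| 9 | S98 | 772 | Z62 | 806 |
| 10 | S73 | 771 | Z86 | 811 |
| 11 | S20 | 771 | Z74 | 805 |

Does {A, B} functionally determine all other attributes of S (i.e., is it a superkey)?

No

Rows 2 and 6 have the same {A, B} value (A=S20, B=754) but are distinct tuples, so {A, B} does not determine every attribute — not a superkey.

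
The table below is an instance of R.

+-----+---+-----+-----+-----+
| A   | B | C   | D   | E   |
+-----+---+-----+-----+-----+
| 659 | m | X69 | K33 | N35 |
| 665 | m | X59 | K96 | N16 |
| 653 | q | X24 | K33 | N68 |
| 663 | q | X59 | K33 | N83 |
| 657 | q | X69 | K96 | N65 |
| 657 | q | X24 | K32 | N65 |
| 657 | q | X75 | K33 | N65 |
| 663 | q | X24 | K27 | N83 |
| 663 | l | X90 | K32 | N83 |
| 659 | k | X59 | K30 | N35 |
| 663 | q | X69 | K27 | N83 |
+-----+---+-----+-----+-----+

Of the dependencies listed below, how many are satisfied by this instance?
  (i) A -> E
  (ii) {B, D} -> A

(i) A -> E: every LHS value maps to a single RHS value — holds.
(ii) {B, D} -> A: (B=q, D=K33): 3 rows → A takes values {653, 663, 657} — violation — fails.
1 of the 2 dependencies holds.

1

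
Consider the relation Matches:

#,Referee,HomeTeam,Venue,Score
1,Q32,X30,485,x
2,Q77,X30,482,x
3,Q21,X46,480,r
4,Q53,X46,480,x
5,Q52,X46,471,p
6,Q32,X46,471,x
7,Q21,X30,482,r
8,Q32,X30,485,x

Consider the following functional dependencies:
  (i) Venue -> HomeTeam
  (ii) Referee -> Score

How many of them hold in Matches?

2

(i) Venue -> HomeTeam: every LHS value maps to a single RHS value — holds.
(ii) Referee -> Score: every LHS value maps to a single RHS value — holds.
2 of the 2 dependencies hold.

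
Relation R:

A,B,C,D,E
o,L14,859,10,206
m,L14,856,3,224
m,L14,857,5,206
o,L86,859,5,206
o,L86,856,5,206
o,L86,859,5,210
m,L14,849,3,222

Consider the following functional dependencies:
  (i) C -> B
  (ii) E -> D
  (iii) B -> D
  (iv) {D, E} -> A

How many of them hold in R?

(i) C -> B: C=859: 3 rows → B takes values {L14, L86} — violation; C=856: 2 rows → B takes values {L14, L86} — violation — fails.
(ii) E -> D: E=206: 4 rows → D takes values {10, 5} — violation — fails.
(iii) B -> D: B=L14: 4 rows → D takes values {10, 3, 5} — violation — fails.
(iv) {D, E} -> A: (D=5, E=206): 3 rows → A takes values {m, o} — violation — fails.
None of the 4 dependencies hold.

0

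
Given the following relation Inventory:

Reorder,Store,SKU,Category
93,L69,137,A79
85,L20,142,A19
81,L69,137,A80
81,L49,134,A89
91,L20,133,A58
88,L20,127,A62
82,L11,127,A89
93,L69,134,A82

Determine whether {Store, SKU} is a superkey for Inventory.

Two distinct rows share (Store=L69, SKU=137), so {Store, SKU} does not determine every attribute — not a superkey.

No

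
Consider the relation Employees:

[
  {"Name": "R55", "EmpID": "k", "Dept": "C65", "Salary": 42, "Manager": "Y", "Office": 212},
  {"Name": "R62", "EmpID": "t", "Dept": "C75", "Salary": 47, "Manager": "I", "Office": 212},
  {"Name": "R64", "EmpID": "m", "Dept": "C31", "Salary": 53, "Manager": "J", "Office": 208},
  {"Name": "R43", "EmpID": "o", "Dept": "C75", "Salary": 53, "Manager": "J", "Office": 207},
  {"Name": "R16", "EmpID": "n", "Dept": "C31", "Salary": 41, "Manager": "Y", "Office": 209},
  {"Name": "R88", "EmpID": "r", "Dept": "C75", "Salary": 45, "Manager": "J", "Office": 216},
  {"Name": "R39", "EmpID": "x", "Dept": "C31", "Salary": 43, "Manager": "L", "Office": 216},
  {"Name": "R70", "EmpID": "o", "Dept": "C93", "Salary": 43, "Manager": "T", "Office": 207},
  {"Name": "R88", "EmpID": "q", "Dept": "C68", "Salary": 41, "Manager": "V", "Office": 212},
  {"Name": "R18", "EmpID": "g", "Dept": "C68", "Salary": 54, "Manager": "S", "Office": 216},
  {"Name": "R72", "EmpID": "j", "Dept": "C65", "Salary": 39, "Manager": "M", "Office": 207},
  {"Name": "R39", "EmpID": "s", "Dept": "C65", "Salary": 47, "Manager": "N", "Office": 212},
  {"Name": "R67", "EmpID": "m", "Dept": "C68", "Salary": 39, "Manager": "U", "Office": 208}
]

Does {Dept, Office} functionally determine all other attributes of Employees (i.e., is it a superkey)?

Two distinct rows share (Dept=C65, Office=212), so {Dept, Office} does not determine every attribute — not a superkey.

No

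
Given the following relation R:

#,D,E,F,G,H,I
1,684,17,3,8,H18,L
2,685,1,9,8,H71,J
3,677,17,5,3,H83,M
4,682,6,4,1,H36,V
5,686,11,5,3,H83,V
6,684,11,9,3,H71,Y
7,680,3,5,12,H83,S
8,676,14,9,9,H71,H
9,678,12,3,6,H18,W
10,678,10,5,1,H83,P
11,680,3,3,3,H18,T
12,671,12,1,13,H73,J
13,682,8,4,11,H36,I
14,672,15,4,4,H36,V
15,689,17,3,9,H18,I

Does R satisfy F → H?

F=3: rows 1, 9, 11, 15 → H = H18, H18, H18, H18 ✓
F=9: rows 2, 6, 8 → H = H71, H71, H71 ✓
F=5: rows 3, 5, 7, 10 → H = H83, H83, H83, H83 ✓
F=4: rows 4, 13, 14 → H = H36, H36, H36 ✓
F=1: row 12 → H = H73 ✓
Every F value is associated with a single H value, so F → H holds.

Yes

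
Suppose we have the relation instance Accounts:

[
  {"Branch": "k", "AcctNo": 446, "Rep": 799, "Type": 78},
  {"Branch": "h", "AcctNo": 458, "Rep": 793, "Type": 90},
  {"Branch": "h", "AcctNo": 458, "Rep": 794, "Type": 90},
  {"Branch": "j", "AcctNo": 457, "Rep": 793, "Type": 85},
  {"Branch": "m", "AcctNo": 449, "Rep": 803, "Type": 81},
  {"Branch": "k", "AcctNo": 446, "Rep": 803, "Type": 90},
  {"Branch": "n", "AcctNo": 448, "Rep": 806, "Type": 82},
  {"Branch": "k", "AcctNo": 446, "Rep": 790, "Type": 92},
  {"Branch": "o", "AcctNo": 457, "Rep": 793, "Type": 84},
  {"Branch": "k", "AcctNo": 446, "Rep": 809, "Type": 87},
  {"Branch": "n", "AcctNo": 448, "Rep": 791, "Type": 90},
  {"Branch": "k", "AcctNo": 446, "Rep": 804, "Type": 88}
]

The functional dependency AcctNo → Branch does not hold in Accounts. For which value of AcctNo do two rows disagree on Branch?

AcctNo=446: 5 rows → Branch = k, k, k, k, k ✓
AcctNo=458: 2 rows → Branch = h, h ✓
AcctNo=457: 2 rows → Branch takes values {j, o} — violation
AcctNo=449: 1 row → Branch = m ✓
AcctNo=448: 2 rows → Branch = n, n ✓
The only AcctNo value with inconsistent Branch is AcctNo=457.

457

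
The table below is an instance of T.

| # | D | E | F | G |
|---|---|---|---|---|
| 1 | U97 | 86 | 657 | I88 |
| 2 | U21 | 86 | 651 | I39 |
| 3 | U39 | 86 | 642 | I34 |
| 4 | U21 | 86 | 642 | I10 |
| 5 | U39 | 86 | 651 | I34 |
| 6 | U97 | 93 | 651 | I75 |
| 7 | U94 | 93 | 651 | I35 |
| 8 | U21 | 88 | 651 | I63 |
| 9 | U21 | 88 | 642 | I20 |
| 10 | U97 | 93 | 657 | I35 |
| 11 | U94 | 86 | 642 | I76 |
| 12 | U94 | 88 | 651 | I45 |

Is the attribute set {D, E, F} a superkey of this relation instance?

All 12 rows have distinct {D, E, F} values, so {D, E, F} → (all attributes) holds and {D, E, F} is a superkey.

Yes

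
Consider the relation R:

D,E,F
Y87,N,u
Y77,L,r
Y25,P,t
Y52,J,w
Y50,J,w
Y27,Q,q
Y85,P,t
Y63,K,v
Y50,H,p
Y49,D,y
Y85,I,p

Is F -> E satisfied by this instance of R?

No

F=u: 1 row → E = N ✓
F=r: 1 row → E = L ✓
F=t: 2 rows → E = P, P ✓
F=w: 2 rows → E = J, J ✓
F=q: 1 row → E = Q ✓
F=v: 1 row → E = K ✓
F=p: 2 rows → E takes values {H, I} — violation
F=y: 1 row → E = D ✓
Two rows agree on F but differ on E, so F -> E does not hold.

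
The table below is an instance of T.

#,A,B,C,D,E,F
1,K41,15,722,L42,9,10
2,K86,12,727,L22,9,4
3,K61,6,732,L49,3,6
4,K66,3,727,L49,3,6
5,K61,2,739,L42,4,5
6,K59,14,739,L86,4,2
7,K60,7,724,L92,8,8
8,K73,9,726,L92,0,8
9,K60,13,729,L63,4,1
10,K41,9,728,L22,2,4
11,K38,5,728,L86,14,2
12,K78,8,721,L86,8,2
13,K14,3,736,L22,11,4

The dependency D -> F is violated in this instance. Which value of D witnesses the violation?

L42

D=L42: rows 1, 5 → F takes values {10, 5} — violation
D=L22: rows 2, 10, 13 → F = 4, 4, 4 ✓
D=L49: rows 3, 4 → F = 6, 6 ✓
D=L86: rows 6, 11, 12 → F = 2, 2, 2 ✓
D=L92: rows 7, 8 → F = 8, 8 ✓
D=L63: row 9 → F = 1 ✓
The only D value with inconsistent F is D=L42.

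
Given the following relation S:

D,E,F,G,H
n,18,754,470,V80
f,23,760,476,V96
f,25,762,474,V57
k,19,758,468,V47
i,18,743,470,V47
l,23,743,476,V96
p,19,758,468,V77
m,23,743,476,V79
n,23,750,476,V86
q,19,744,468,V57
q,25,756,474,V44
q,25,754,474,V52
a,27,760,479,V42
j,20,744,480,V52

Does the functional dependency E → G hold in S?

E=18: 2 rows → G = 470, 470 ✓
E=23: 4 rows → G = 476, 476, 476, 476 ✓
E=25: 3 rows → G = 474, 474, 474 ✓
E=19: 3 rows → G = 468, 468, 468 ✓
E=27: 1 row → G = 479 ✓
E=20: 1 row → G = 480 ✓
Every E value is associated with a single G value, so E → G holds.

Yes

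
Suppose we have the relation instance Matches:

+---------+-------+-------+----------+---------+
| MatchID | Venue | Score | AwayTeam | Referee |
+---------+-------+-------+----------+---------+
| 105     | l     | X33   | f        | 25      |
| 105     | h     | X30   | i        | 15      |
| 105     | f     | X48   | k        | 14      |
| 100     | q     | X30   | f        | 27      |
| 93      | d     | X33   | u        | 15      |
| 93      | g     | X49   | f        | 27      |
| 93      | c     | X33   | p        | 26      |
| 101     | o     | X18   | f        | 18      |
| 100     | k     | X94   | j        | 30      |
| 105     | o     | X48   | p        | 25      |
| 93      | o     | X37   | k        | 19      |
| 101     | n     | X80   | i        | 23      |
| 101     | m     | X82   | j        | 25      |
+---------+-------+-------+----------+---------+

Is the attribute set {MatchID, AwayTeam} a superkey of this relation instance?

All 13 rows have distinct {MatchID, AwayTeam} values, so {MatchID, AwayTeam} → (all attributes) holds and {MatchID, AwayTeam} is a superkey.

Yes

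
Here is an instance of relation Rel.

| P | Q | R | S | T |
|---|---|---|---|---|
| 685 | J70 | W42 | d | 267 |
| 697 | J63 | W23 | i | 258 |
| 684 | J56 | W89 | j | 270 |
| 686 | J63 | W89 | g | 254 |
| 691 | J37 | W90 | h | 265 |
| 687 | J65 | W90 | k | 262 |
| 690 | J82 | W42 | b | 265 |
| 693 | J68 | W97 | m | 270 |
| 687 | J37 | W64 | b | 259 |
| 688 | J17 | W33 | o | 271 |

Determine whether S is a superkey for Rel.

No

Two distinct rows share S=b, so S does not determine every attribute — not a superkey.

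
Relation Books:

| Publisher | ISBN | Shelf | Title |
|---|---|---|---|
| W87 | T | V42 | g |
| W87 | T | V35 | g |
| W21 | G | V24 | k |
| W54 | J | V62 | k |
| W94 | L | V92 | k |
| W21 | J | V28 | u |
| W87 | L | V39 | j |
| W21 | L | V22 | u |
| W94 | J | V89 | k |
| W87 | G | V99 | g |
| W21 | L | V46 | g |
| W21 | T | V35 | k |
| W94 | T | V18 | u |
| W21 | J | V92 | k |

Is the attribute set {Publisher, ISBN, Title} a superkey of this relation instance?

No

Two distinct rows share (Publisher=W87, ISBN=T, Title=g), so {Publisher, ISBN, Title} does not determine every attribute — not a superkey.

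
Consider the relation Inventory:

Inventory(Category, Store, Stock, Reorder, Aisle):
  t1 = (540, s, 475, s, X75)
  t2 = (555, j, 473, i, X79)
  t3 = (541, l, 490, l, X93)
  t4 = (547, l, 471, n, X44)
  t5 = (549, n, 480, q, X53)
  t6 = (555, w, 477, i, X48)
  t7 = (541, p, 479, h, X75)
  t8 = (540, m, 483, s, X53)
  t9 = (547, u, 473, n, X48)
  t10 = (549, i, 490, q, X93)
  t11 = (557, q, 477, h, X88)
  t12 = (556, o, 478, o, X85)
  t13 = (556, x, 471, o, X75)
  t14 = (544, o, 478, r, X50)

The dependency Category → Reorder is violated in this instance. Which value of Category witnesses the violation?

Category=540: rows 1, 8 → Reorder = s, s ✓
Category=555: rows 2, 6 → Reorder = i, i ✓
Category=541: rows 3, 7 → Reorder takes values {l, h} — violation
Category=547: rows 4, 9 → Reorder = n, n ✓
Category=549: rows 5, 10 → Reorder = q, q ✓
Category=557: row 11 → Reorder = h ✓
Category=556: rows 12, 13 → Reorder = o, o ✓
Category=544: row 14 → Reorder = r ✓
The only Category value with inconsistent Reorder is Category=541.

541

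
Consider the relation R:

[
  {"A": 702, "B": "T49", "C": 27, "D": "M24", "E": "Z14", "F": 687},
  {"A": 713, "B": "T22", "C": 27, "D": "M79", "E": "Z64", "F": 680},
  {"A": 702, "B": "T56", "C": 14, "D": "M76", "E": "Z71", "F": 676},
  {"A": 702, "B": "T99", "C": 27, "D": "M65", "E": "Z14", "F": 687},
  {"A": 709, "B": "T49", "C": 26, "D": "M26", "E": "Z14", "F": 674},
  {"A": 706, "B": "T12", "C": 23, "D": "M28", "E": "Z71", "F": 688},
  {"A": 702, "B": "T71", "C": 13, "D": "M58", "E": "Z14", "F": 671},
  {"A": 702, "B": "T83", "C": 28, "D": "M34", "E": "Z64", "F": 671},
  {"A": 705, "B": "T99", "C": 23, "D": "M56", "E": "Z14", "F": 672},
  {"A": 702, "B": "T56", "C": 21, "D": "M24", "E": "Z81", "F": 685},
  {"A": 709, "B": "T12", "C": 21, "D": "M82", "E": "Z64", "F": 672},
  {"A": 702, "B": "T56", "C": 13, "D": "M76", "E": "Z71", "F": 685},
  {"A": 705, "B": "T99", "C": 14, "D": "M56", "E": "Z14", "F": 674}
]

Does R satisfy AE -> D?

(A=702, E=Z14): 3 rows → D takes values {M24, M65, M58} — violation
(A=713, E=Z64): 1 row → D = M79 ✓
(A=702, E=Z71): 2 rows → D = M76, M76 ✓
(A=709, E=Z14): 1 row → D = M26 ✓
(A=706, E=Z71): 1 row → D = M28 ✓
(A=702, E=Z64): 1 row → D = M34 ✓
(A=705, E=Z14): 2 rows → D = M56, M56 ✓
(A=702, E=Z81): 1 row → D = M24 ✓
(A=709, E=Z64): 1 row → D = M82 ✓
Two rows agree on AE but differ on D, so AE -> D does not hold.

No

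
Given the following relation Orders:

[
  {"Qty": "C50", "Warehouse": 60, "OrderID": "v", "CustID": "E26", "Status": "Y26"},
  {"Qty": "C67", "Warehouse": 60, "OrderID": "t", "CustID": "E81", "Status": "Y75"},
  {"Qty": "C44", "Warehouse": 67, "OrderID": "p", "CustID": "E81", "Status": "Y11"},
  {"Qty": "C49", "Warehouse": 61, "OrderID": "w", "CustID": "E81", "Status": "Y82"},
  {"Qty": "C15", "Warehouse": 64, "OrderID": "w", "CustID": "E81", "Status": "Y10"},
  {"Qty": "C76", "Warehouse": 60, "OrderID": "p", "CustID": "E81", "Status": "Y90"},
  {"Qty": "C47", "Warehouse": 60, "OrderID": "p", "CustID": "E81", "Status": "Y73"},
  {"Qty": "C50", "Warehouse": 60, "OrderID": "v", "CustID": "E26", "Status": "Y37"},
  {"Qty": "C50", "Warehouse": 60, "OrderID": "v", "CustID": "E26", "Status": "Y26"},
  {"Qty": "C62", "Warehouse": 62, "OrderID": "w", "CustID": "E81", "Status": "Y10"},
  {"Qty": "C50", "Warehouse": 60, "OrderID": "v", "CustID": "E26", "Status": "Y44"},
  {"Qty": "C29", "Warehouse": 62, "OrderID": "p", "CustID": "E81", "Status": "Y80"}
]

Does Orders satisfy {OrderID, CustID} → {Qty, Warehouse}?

(OrderID=v, CustID=E26): 4 rows → {Qty,Warehouse} = (C50, 60), (C50, 60), (C50, 60), (C50, 60) ✓
(OrderID=t, CustID=E81): 1 row → {Qty,Warehouse} = (C67, 60) ✓
(OrderID=p, CustID=E81): 4 rows → {Qty,Warehouse} takes values {(C44, 67), (C76, 60), (C47, 60), (C29, 62)} — violation
(OrderID=w, CustID=E81): 3 rows → {Qty,Warehouse} takes values {(C49, 61), (C15, 64), (C62, 62)} — violation
Two rows agree on {OrderID, CustID} but differ on {Qty, Warehouse}, so {OrderID, CustID} → {Qty, Warehouse} does not hold.

No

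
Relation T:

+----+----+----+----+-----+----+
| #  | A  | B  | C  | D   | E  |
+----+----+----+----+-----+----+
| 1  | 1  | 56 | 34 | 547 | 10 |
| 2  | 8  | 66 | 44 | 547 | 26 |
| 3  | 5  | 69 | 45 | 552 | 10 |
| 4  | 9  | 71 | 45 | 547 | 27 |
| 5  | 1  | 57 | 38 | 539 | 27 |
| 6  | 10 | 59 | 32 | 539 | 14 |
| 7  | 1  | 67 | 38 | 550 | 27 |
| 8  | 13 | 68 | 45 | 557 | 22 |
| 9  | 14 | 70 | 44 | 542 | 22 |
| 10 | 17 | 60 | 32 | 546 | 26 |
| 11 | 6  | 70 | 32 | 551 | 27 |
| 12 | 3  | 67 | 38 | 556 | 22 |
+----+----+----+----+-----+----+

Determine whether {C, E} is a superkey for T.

Rows 5 and 7 have the same {C, E} value (C=38, E=27) but are distinct tuples, so {C, E} does not determine every attribute — not a superkey.

No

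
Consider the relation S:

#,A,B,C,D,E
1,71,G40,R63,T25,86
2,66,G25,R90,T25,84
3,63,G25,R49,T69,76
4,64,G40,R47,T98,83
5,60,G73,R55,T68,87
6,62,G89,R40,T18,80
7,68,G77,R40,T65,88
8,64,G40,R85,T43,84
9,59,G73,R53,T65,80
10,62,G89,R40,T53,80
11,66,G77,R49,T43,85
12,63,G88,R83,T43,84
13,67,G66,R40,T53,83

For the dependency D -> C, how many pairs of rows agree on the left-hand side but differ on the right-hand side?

5

D=T25: violating pairs (1,2) — 1 pair.
D=T65: violating pairs (7,9) — 1 pair.
D=T43: violating pairs (8,11), (8,12), (11,12) — 3 pairs.
D=T53: all 2 rows agree on C — 0 pairs.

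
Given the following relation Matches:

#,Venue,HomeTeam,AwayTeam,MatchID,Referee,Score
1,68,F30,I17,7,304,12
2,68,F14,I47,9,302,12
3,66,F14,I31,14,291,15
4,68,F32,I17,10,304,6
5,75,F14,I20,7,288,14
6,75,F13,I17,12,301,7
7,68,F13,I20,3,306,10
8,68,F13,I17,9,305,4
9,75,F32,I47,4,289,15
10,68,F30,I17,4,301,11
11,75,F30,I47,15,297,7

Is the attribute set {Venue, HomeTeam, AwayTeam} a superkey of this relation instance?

No

Rows 1 and 10 have the same {Venue, HomeTeam, AwayTeam} value (Venue=68, HomeTeam=F30, AwayTeam=I17) but are distinct tuples, so {Venue, HomeTeam, AwayTeam} does not determine every attribute — not a superkey.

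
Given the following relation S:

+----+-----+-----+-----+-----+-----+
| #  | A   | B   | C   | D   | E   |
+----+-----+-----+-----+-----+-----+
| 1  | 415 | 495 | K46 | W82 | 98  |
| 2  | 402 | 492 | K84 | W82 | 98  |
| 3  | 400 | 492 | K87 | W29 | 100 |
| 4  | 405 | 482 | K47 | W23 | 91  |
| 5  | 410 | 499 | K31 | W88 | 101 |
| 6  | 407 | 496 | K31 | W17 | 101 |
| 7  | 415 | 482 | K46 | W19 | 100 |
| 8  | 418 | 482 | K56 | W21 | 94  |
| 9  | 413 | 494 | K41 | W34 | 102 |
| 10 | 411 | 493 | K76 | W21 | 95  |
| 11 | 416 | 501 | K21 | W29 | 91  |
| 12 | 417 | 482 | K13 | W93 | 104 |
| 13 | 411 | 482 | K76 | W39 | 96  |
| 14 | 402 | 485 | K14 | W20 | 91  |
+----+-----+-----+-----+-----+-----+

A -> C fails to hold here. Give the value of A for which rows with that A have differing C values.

402

A=415: rows 1, 7 → C = K46, K46 ✓
A=402: rows 2, 14 → C takes values {K84, K14} — violation
A=400: row 3 → C = K87 ✓
A=405: row 4 → C = K47 ✓
A=410: row 5 → C = K31 ✓
A=407: row 6 → C = K31 ✓
A=418: row 8 → C = K56 ✓
A=413: row 9 → C = K41 ✓
A=411: rows 10, 13 → C = K76, K76 ✓
A=416: row 11 → C = K21 ✓
A=417: row 12 → C = K13 ✓
The only A value with inconsistent C is A=402.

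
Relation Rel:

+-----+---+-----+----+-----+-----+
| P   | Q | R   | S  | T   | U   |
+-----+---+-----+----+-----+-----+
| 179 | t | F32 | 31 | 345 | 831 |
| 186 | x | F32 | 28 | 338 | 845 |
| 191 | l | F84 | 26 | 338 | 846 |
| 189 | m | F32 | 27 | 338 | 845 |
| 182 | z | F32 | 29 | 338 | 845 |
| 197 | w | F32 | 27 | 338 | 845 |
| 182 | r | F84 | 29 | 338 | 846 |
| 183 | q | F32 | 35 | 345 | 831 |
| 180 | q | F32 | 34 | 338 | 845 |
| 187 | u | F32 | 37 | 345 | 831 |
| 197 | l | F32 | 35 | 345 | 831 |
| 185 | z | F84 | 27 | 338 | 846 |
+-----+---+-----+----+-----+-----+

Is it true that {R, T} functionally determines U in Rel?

Yes

(R=F32, T=345): 4 rows → U = 831, 831, 831, 831 ✓
(R=F32, T=338): 5 rows → U = 845, 845, 845, 845, 845 ✓
(R=F84, T=338): 3 rows → U = 846, 846, 846 ✓
Every {R, T} value is associated with a single U value, so {R, T} -> U holds.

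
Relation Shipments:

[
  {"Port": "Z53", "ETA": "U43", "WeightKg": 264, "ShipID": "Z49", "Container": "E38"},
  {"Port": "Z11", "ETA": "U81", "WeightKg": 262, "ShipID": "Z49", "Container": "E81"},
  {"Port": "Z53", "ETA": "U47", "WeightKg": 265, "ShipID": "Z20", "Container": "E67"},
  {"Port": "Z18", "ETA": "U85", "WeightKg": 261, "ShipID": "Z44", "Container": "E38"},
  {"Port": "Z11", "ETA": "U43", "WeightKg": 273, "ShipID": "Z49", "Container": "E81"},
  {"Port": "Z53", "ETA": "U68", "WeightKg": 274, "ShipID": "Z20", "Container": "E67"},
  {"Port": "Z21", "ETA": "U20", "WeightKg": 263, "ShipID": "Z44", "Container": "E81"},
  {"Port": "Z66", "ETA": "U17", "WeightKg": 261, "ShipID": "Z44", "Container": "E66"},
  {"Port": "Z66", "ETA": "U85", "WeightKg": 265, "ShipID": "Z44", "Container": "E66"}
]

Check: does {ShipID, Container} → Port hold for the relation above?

(ShipID=Z49, Container=E38): 1 row → Port = Z53 ✓
(ShipID=Z49, Container=E81): 2 rows → Port = Z11, Z11 ✓
(ShipID=Z20, Container=E67): 2 rows → Port = Z53, Z53 ✓
(ShipID=Z44, Container=E38): 1 row → Port = Z18 ✓
(ShipID=Z44, Container=E81): 1 row → Port = Z21 ✓
(ShipID=Z44, Container=E66): 2 rows → Port = Z66, Z66 ✓
Every {ShipID, Container} value is associated with a single Port value, so {ShipID, Container} → Port holds.

Yes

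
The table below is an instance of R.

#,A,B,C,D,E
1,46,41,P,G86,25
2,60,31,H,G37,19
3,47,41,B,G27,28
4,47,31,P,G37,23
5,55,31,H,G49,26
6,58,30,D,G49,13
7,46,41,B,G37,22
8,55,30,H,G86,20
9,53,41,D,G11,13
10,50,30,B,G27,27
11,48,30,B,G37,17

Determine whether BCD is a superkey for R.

Yes

All 11 rows have distinct BCD values, so BCD → (all attributes) holds and BCD is a superkey.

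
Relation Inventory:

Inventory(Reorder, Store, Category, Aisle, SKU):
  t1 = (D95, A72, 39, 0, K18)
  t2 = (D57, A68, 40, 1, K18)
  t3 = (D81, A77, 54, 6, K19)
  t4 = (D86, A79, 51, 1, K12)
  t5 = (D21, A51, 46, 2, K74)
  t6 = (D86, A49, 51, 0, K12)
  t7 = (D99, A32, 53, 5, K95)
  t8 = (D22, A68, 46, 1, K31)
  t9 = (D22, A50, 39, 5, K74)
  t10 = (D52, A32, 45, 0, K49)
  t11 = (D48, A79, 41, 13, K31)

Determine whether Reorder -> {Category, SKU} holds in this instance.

No

Reorder=D95: row 1 → {Category,SKU} = (39, K18) ✓
Reorder=D57: row 2 → {Category,SKU} = (40, K18) ✓
Reorder=D81: row 3 → {Category,SKU} = (54, K19) ✓
Reorder=D86: rows 4, 6 → {Category,SKU} = (51, K12), (51, K12) ✓
Reorder=D21: row 5 → {Category,SKU} = (46, K74) ✓
Reorder=D99: row 7 → {Category,SKU} = (53, K95) ✓
Reorder=D22: rows 8, 9 → {Category,SKU} takes values {(46, K31), (39, K74)} — violation
Reorder=D52: row 10 → {Category,SKU} = (45, K49) ✓
Reorder=D48: row 11 → {Category,SKU} = (41, K31) ✓
Two rows agree on Reorder but differ on {Category, SKU}, so Reorder -> {Category, SKU} does not hold.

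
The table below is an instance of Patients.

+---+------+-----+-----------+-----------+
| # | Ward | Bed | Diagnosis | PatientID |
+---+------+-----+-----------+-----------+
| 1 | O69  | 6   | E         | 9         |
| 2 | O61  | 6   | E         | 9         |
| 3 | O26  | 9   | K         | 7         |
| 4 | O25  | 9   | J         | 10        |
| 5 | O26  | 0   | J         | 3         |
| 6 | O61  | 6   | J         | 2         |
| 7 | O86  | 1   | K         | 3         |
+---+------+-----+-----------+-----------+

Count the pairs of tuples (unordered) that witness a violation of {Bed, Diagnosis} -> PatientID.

0

(Bed=6, Diagnosis=E): all 2 rows agree on PatientID — 0 pairs.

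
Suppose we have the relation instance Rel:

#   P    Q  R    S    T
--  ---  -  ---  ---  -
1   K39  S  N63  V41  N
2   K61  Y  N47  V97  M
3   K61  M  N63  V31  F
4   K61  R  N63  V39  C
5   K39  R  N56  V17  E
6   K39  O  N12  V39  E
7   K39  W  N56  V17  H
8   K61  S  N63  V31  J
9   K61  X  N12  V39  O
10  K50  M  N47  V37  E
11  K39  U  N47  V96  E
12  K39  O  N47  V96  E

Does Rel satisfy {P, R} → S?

No

(P=K39, R=N63): row 1 → S = V41 ✓
(P=K61, R=N47): row 2 → S = V97 ✓
(P=K61, R=N63): rows 3, 4, 8 → S takes values {V31, V39} — violation
(P=K39, R=N56): rows 5, 7 → S = V17, V17 ✓
(P=K39, R=N12): row 6 → S = V39 ✓
(P=K61, R=N12): row 9 → S = V39 ✓
(P=K50, R=N47): row 10 → S = V37 ✓
(P=K39, R=N47): rows 11, 12 → S = V96, V96 ✓
Two rows agree on {P, R} but differ on S, so {P, R} → S does not hold.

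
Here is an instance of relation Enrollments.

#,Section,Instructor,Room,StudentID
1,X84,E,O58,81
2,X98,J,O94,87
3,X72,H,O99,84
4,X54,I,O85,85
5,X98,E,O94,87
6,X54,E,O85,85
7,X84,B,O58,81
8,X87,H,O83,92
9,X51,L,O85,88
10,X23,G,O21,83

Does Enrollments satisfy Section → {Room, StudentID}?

Yes

Section=X84: rows 1, 7 → {Room,StudentID} = (O58, 81), (O58, 81) ✓
Section=X98: rows 2, 5 → {Room,StudentID} = (O94, 87), (O94, 87) ✓
Section=X72: row 3 → {Room,StudentID} = (O99, 84) ✓
Section=X54: rows 4, 6 → {Room,StudentID} = (O85, 85), (O85, 85) ✓
Section=X87: row 8 → {Room,StudentID} = (O83, 92) ✓
Section=X51: row 9 → {Room,StudentID} = (O85, 88) ✓
Section=X23: row 10 → {Room,StudentID} = (O21, 83) ✓
Every Section value is associated with a single {Room, StudentID} value, so Section → {Room, StudentID} holds.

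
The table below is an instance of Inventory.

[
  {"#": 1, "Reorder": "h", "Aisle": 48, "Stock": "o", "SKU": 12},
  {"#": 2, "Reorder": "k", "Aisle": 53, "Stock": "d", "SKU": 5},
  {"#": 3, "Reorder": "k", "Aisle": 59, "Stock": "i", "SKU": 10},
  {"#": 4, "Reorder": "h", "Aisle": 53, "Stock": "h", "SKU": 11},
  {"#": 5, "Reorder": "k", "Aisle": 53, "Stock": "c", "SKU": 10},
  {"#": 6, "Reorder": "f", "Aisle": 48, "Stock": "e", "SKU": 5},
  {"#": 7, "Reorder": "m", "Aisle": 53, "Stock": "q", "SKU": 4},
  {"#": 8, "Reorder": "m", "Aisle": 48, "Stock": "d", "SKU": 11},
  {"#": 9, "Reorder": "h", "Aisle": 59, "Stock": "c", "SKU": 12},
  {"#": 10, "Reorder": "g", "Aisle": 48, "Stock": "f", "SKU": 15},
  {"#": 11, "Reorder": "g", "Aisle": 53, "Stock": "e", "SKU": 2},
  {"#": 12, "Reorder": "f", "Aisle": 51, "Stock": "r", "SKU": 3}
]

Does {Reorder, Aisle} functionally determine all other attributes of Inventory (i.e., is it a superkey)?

No

Rows 2 and 5 have the same {Reorder, Aisle} value (Reorder=k, Aisle=53) but are distinct tuples, so {Reorder, Aisle} does not determine every attribute — not a superkey.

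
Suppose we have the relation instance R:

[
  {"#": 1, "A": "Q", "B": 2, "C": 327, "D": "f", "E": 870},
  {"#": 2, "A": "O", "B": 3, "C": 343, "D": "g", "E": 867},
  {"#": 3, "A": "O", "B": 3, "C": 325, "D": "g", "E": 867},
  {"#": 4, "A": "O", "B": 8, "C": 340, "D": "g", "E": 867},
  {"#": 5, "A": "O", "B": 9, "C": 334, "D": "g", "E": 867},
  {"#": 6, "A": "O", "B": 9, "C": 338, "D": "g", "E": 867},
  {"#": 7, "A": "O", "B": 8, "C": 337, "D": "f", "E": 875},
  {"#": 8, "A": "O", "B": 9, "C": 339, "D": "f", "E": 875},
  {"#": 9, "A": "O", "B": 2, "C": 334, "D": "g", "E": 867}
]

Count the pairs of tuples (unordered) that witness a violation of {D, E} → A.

(D=g, E=867): all 6 rows agree on A — 0 pairs.
(D=f, E=875): all 2 rows agree on A — 0 pairs.

0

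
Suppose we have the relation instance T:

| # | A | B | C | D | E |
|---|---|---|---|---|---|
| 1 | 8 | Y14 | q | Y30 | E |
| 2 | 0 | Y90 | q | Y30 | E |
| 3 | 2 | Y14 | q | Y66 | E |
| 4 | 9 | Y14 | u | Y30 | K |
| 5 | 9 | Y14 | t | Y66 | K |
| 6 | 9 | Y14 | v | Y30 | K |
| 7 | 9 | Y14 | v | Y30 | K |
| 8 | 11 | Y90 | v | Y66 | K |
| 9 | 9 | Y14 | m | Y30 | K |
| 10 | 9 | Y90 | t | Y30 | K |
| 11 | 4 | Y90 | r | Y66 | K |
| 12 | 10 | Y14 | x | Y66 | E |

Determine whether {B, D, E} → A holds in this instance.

No

(B=Y14, D=Y30, E=E): row 1 → A = 8 ✓
(B=Y90, D=Y30, E=E): row 2 → A = 0 ✓
(B=Y14, D=Y66, E=E): rows 3, 12 → A takes values {2, 10} — violation
(B=Y14, D=Y30, E=K): rows 4, 6, 7, 9 → A = 9, 9, 9, 9 ✓
(B=Y14, D=Y66, E=K): row 5 → A = 9 ✓
(B=Y90, D=Y66, E=K): rows 8, 11 → A takes values {11, 4} — violation
(B=Y90, D=Y30, E=K): row 10 → A = 9 ✓
Two rows agree on {B, D, E} but differ on A, so {B, D, E} → A does not hold.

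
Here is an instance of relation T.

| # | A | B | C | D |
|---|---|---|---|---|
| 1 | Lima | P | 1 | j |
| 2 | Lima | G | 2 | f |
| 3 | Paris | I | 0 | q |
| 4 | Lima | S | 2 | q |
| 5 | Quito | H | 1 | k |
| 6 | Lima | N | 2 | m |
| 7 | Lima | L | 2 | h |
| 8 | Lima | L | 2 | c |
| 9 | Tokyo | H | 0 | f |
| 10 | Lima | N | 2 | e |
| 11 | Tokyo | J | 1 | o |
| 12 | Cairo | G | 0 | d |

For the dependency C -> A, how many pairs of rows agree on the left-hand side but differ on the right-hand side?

6

C=1: violating pairs (1,5), (1,11), (5,11) — 3 pairs.
C=2: all 6 rows agree on A — 0 pairs.
C=0: violating pairs (3,9), (3,12), (9,12) — 3 pairs.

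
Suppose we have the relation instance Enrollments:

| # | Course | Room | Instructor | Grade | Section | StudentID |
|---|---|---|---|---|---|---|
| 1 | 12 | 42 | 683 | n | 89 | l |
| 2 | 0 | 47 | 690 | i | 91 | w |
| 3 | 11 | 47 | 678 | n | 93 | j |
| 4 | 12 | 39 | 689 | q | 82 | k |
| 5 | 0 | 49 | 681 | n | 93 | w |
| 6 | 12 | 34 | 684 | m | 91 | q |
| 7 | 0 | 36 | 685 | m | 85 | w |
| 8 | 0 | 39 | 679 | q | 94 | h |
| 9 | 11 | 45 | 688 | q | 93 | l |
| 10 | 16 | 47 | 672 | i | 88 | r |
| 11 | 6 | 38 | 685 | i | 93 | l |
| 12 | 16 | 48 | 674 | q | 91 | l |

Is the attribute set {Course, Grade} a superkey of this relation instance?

Yes

All 12 rows have distinct {Course, Grade} values, so {Course, Grade} → (all attributes) holds and {Course, Grade} is a superkey.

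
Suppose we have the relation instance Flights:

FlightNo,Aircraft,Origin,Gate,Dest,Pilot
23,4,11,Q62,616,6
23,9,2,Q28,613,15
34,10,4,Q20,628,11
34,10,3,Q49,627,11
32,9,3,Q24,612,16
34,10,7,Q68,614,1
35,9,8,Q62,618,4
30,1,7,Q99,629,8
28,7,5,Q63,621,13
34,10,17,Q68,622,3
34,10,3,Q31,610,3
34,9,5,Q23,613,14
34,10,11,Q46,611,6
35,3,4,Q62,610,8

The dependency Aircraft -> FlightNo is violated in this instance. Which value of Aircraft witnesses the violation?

Aircraft=4: 1 row → FlightNo = 23 ✓
Aircraft=9: 4 rows → FlightNo takes values {23, 32, 35, 34} — violation
Aircraft=10: 6 rows → FlightNo = 34, 34, 34, 34, 34, 34 ✓
Aircraft=1: 1 row → FlightNo = 30 ✓
Aircraft=7: 1 row → FlightNo = 28 ✓
Aircraft=3: 1 row → FlightNo = 35 ✓
The only Aircraft value with inconsistent FlightNo is Aircraft=9.

9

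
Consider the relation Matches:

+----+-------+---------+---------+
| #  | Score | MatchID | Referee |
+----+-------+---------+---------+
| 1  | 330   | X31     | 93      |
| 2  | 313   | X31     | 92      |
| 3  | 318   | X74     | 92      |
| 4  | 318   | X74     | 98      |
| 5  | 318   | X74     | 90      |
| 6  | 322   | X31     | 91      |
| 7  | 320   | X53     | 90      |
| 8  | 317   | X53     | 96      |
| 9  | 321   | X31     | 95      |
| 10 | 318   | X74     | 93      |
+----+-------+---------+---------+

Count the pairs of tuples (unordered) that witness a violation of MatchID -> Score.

7

MatchID=X31: violating pairs (1,2), (1,6), (1,9), (2,6), (2,9), (6,9) — 6 pairs.
MatchID=X74: all 4 rows agree on Score — 0 pairs.
MatchID=X53: violating pairs (7,8) — 1 pair.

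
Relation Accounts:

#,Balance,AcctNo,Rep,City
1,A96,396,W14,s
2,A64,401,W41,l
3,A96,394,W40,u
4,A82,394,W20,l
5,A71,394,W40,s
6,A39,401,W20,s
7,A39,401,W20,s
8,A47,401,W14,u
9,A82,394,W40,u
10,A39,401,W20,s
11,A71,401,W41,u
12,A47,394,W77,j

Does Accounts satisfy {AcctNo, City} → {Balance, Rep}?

(AcctNo=396, City=s): row 1 → {Balance,Rep} = (A96, W14) ✓
(AcctNo=401, City=l): row 2 → {Balance,Rep} = (A64, W41) ✓
(AcctNo=394, City=u): rows 3, 9 → {Balance,Rep} takes values {(A96, W40), (A82, W40)} — violation
(AcctNo=394, City=l): row 4 → {Balance,Rep} = (A82, W20) ✓
(AcctNo=394, City=s): row 5 → {Balance,Rep} = (A71, W40) ✓
(AcctNo=401, City=s): rows 6, 7, 10 → {Balance,Rep} = (A39, W20), (A39, W20), (A39, W20) ✓
(AcctNo=401, City=u): rows 8, 11 → {Balance,Rep} takes values {(A47, W14), (A71, W41)} — violation
(AcctNo=394, City=j): row 12 → {Balance,Rep} = (A47, W77) ✓
Two rows agree on {AcctNo, City} but differ on {Balance, Rep}, so {AcctNo, City} → {Balance, Rep} does not hold.

No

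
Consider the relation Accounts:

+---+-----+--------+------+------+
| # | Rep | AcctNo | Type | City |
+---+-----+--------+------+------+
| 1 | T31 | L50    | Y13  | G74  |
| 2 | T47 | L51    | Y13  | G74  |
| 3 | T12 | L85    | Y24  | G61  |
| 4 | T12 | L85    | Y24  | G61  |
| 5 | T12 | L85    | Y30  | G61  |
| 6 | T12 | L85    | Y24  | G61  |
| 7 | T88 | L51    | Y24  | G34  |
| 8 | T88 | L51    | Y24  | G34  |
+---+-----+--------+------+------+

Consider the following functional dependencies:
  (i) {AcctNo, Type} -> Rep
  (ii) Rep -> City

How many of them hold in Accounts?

2

(i) {AcctNo, Type} -> Rep: every LHS value maps to a single RHS value — holds.
(ii) Rep -> City: every LHS value maps to a single RHS value — holds.
2 of the 2 dependencies hold.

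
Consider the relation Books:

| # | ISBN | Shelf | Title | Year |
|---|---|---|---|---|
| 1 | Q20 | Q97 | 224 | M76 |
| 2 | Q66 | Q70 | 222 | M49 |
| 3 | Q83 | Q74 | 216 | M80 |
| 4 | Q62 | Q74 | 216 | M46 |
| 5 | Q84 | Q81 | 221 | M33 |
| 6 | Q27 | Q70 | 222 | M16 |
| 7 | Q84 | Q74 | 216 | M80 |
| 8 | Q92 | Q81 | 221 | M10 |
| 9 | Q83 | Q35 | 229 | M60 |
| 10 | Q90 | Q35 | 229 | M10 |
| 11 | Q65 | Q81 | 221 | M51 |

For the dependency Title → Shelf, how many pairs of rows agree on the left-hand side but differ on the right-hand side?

0

Title=222: all 2 rows agree on Shelf — 0 pairs.
Title=216: all 3 rows agree on Shelf — 0 pairs.
Title=221: all 3 rows agree on Shelf — 0 pairs.
Title=229: all 2 rows agree on Shelf — 0 pairs.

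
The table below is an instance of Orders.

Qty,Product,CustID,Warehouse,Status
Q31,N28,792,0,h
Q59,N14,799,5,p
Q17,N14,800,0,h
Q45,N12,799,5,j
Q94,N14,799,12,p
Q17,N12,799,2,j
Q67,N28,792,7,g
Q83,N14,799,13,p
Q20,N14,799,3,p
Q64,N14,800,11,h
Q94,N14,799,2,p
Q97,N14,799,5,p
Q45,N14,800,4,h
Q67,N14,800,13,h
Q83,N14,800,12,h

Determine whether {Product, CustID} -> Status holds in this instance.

No

(Product=N28, CustID=792): 2 rows → Status takes values {h, g} — violation
(Product=N14, CustID=799): 6 rows → Status = p, p, p, p, p, p ✓
(Product=N14, CustID=800): 5 rows → Status = h, h, h, h, h ✓
(Product=N12, CustID=799): 2 rows → Status = j, j ✓
Two rows agree on {Product, CustID} but differ on Status, so {Product, CustID} -> Status does not hold.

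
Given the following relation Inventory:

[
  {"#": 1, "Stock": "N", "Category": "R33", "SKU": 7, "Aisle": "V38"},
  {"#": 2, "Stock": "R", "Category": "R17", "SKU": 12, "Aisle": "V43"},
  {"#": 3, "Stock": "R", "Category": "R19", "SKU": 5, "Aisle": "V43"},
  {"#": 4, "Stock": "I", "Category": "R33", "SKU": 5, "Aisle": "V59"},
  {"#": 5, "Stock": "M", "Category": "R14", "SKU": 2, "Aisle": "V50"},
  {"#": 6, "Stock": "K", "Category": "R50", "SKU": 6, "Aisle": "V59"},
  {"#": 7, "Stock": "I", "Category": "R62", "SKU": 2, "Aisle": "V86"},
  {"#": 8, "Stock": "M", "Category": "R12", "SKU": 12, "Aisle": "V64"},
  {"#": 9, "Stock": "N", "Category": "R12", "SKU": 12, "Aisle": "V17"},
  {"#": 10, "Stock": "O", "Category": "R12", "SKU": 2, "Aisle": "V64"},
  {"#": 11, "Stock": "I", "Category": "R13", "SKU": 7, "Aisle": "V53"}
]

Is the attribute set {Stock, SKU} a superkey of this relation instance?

Yes

All 11 rows have distinct {Stock, SKU} values, so {Stock, SKU} → (all attributes) holds and {Stock, SKU} is a superkey.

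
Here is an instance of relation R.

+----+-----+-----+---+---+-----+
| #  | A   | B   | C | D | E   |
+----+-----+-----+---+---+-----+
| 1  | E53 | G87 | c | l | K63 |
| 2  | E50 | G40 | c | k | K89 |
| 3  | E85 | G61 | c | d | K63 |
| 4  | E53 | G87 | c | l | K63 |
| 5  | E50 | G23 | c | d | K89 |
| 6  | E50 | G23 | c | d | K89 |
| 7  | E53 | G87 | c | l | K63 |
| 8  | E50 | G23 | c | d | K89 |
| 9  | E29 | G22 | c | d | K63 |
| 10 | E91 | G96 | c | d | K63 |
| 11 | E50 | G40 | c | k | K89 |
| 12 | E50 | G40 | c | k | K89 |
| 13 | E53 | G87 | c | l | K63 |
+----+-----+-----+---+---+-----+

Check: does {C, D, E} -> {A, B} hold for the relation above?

(C=c, D=l, E=K63): rows 1, 4, 7, 13 → {A,B} = (E53, G87), (E53, G87), (E53, G87), (E53, G87) ✓
(C=c, D=k, E=K89): rows 2, 11, 12 → {A,B} = (E50, G40), (E50, G40), (E50, G40) ✓
(C=c, D=d, E=K63): rows 3, 9, 10 → {A,B} takes values {(E85, G61), (E29, G22), (E91, G96)} — violation
(C=c, D=d, E=K89): rows 5, 6, 8 → {A,B} = (E50, G23), (E50, G23), (E50, G23) ✓
Two rows agree on {C, D, E} but differ on {A, B}, so {C, D, E} -> {A, B} does not hold.

No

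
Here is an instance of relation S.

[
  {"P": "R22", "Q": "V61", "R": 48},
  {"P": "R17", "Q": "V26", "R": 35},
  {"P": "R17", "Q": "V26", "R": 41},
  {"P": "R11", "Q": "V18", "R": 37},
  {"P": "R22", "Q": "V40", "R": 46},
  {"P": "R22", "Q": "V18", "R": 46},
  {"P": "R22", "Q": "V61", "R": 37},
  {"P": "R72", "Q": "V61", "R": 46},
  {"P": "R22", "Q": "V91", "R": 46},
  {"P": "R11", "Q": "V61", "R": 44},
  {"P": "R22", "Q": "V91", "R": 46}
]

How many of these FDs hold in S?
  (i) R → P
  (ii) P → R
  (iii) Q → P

0

(i) R → P: R=37: 2 rows → P takes values {R11, R22} — violation; R=46: 5 rows → P takes values {R22, R72} — violation — fails.
(ii) P → R: P=R22: 6 rows → R takes values {48, 46, 37} — violation; P=R17: 2 rows → R takes values {35, 41} — violation; P=R11: 2 rows → R takes values {37, 44} — violation — fails.
(iii) Q → P: Q=V61: 4 rows → P takes values {R22, R72, R11} — violation; Q=V18: 2 rows → P takes values {R11, R22} — violation — fails.
None of the 3 dependencies hold.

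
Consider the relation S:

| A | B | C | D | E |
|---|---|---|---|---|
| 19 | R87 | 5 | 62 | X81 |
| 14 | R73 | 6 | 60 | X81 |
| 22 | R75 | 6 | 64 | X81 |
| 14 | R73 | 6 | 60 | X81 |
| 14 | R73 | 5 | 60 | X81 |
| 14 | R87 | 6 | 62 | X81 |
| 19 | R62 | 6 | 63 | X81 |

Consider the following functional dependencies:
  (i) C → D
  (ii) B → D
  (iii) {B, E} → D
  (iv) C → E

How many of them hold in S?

(i) C → D: C=5: 2 rows → D takes values {62, 60} — violation; C=6: 5 rows → D takes values {60, 64, 62, 63} — violation — fails.
(ii) B → D: every LHS value maps to a single RHS value — holds.
(iii) {B, E} → D: every LHS value maps to a single RHS value — holds.
(iv) C → E: every LHS value maps to a single RHS value — holds.
3 of the 4 dependencies hold.

3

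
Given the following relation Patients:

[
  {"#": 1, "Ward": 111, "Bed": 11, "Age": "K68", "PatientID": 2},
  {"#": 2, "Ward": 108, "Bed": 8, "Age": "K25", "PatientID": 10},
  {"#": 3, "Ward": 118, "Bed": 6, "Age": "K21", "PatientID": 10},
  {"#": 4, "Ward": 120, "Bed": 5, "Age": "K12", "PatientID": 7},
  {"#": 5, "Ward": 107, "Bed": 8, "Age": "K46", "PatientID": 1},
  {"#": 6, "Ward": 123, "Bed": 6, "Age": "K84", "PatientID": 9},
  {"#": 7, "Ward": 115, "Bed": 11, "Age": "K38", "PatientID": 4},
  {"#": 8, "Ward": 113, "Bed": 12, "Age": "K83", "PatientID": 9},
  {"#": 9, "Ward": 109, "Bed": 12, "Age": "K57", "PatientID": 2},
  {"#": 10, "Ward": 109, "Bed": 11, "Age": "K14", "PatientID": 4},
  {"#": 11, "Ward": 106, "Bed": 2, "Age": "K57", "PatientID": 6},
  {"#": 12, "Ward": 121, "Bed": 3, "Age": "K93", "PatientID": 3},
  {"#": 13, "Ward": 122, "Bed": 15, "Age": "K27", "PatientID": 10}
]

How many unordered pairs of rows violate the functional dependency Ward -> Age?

1

Ward=109: violating pairs (9,10) — 1 pair.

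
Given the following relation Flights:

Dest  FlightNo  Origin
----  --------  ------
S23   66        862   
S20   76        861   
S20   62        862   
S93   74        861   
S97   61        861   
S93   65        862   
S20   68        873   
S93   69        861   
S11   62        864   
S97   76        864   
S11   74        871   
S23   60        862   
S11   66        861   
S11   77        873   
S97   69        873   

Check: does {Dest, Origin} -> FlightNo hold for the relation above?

No

(Dest=S23, Origin=862): 2 rows → FlightNo takes values {66, 60} — violation
(Dest=S20, Origin=861): 1 row → FlightNo = 76 ✓
(Dest=S20, Origin=862): 1 row → FlightNo = 62 ✓
(Dest=S93, Origin=861): 2 rows → FlightNo takes values {74, 69} — violation
(Dest=S97, Origin=861): 1 row → FlightNo = 61 ✓
(Dest=S93, Origin=862): 1 row → FlightNo = 65 ✓
(Dest=S20, Origin=873): 1 row → FlightNo = 68 ✓
(Dest=S11, Origin=864): 1 row → FlightNo = 62 ✓
(Dest=S97, Origin=864): 1 row → FlightNo = 76 ✓
(Dest=S11, Origin=871): 1 row → FlightNo = 74 ✓
(Dest=S11, Origin=861): 1 row → FlightNo = 66 ✓
(Dest=S11, Origin=873): 1 row → FlightNo = 77 ✓
(Dest=S97, Origin=873): 1 row → FlightNo = 69 ✓
Two rows agree on {Dest, Origin} but differ on FlightNo, so {Dest, Origin} -> FlightNo does not hold.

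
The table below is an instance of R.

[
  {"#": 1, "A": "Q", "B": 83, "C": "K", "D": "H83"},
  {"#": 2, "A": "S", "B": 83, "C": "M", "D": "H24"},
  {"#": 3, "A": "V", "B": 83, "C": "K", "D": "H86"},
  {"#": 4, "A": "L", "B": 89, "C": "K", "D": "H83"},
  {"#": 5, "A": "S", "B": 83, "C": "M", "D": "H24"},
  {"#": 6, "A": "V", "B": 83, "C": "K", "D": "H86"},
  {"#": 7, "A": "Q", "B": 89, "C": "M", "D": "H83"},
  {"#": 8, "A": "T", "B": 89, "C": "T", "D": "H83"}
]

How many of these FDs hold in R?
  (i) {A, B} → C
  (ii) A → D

(i) {A, B} → C: every LHS value maps to a single RHS value — holds.
(ii) A → D: every LHS value maps to a single RHS value — holds.
2 of the 2 dependencies hold.

2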